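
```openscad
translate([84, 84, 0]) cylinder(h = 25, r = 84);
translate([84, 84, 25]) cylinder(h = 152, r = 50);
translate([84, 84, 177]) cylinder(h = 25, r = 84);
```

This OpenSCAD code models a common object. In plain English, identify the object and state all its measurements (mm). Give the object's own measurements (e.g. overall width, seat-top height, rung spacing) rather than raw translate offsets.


A spool: two coaxial disc flanges of radius 84 mm and thickness 25 mm, joined by a core cylinder of radius 50 mm and height 152 mm. The lower flange rests on z = 0 and the three cylinders share a vertical axis.


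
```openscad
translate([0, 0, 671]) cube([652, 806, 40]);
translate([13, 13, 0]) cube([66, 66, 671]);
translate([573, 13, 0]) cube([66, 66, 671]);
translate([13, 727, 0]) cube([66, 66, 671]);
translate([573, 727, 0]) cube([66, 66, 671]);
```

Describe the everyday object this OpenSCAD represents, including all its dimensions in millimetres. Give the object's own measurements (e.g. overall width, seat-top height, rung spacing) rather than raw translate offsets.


A table: top 652 mm (x) × 806 mm (y), 40 mm thick, upper face at z = 711 mm, on four 66×66 mm square legs, each inset 13 mm from the nearest pair of top edges from z = 0 to the bottom of the top.


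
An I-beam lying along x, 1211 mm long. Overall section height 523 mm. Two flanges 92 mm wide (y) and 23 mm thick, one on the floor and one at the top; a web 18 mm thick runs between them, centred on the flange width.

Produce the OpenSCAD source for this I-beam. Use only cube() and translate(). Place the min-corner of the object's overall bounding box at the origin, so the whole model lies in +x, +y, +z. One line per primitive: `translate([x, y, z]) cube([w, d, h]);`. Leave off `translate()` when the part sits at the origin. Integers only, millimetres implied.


cube([1211, 92, 23]);
translate([0, 37, 23]) cube([1211, 18, 477]);
translate([0, 0, 500]) cube([1211, 92, 23]);


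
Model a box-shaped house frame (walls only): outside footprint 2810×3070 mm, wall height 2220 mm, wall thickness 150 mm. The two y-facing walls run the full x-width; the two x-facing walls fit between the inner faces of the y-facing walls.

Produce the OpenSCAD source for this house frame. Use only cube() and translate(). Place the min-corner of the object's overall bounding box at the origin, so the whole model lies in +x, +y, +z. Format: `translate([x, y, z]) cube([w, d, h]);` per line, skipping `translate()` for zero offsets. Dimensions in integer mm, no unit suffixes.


cube([2810, 150, 2220]);
translate([0, 2920, 0]) cube([2810, 150, 2220]);
translate([0, 150, 0]) cube([150, 2770, 2220]);
translate([2660, 150, 0]) cube([150, 2770, 2220]);


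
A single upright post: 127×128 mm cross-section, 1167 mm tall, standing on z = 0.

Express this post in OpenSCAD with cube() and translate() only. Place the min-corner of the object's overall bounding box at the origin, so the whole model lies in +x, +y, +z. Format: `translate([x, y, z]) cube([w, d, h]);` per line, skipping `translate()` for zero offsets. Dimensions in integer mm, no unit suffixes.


cube([127, 128, 1167]);


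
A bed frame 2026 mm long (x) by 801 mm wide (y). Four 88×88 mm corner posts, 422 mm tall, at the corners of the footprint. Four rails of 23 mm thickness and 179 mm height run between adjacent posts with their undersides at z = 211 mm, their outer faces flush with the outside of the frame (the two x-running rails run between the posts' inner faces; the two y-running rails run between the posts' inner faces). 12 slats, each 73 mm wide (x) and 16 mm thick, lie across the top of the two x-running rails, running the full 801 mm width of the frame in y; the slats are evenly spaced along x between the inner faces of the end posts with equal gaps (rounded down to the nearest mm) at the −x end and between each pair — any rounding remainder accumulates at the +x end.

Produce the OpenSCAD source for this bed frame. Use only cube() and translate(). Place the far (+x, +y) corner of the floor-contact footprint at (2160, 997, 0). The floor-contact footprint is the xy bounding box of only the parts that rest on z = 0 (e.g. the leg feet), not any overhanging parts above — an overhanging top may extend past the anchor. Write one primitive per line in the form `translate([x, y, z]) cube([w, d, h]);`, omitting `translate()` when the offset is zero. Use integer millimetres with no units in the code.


translate([134, 196, 0]) cube([88, 88, 422]);
translate([134, 909, 0]) cube([88, 88, 422]);
translate([2072, 196, 0]) cube([88, 88, 422]);
translate([2072, 909, 0]) cube([88, 88, 422]);
translate([222, 196, 211]) cube([1850, 23, 179]);
translate([222, 974, 211]) cube([1850, 23, 179]);
translate([134, 284, 211]) cube([23, 625, 179]);
translate([2137, 284, 211]) cube([23, 625, 179]);
translate([296, 196, 390]) cube([73, 801, 16]);
translate([443, 196, 390]) cube([73, 801, 16]);
translate([590, 196, 390]) cube([73, 801, 16]);
translate([737, 196, 390]) cube([73, 801, 16]);
translate([884, 196, 390]) cube([73, 801, 16]);
translate([1031, 196, 390]) cube([73, 801, 16]);
translate([1178, 196, 390]) cube([73, 801, 16]);
translate([1325, 196, 390]) cube([73, 801, 16]);
translate([1472, 196, 390]) cube([73, 801, 16]);
translate([1619, 196, 390]) cube([73, 801, 16]);
translate([1766, 196, 390]) cube([73, 801, 16]);
translate([1913, 196, 390]) cube([73, 801, 16]);


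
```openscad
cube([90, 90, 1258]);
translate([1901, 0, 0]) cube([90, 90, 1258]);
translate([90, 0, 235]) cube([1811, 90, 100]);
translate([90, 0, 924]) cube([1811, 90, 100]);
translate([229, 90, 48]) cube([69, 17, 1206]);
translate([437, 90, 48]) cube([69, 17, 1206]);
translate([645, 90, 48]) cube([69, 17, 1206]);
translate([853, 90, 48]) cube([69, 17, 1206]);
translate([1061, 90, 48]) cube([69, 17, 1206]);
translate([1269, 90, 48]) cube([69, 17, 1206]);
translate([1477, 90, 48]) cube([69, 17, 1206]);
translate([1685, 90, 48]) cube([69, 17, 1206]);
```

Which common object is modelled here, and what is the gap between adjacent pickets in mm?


A fence section. The picket gap is 139 mm.

Two posts, two rails, 8 pickets — a fence section. Span 1811 mm holds 8 pickets of 69 mm with 9 equal gaps: ⌊(1811 − 8·69) / 9⌋ = 139 mm.


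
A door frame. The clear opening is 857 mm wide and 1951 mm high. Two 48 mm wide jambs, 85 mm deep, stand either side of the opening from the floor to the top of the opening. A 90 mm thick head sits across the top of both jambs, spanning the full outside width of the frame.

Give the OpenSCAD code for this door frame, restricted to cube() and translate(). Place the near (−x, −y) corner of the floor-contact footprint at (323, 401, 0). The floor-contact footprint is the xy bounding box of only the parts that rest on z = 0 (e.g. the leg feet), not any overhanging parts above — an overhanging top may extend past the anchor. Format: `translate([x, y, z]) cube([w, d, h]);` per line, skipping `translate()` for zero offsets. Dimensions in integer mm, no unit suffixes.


translate([323, 401, 0]) cube([48, 85, 1951]);
translate([1228, 401, 0]) cube([48, 85, 1951]);
translate([323, 401, 1951]) cube([953, 85, 90]);


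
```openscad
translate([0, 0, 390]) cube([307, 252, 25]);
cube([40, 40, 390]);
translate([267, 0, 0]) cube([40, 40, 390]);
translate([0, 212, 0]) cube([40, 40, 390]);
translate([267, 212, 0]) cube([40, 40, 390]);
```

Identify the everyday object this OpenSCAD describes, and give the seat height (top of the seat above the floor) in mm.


A stool. The seat height is 415 mm.

A 307×252×25 slab at z = 390 on four corner posts — a stool. The seat top is 390 + 25 = 415 mm.


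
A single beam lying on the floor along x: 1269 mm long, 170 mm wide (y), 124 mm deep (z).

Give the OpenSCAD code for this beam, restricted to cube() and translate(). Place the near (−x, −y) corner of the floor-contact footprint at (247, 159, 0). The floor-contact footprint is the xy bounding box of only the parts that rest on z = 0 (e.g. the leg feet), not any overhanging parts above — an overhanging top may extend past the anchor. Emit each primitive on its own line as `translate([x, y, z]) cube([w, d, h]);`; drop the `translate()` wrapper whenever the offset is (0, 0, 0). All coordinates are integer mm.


translate([247, 159, 0]) cube([1269, 170, 124]);


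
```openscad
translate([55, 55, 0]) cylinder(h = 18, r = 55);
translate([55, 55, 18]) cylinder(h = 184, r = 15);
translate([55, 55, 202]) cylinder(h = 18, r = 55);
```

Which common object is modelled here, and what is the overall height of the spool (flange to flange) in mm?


A spool. The overall height is 220 mm.

Three coaxial cylinders, large–small–large — a spool. Two 18 mm flanges and a 184 mm core give 18 + 184 + 18 = 220 mm.


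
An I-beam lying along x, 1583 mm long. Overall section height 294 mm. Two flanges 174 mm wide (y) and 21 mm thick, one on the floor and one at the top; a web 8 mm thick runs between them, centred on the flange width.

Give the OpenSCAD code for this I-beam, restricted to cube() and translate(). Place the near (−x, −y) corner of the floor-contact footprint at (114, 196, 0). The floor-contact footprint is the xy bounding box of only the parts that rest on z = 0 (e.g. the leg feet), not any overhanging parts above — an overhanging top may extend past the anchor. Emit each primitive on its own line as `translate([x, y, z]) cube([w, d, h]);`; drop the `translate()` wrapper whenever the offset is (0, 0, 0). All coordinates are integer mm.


translate([114, 196, 0]) cube([1583, 174, 21]);
translate([114, 279, 21]) cube([1583, 8, 252]);
translate([114, 196, 273]) cube([1583, 174, 21]);


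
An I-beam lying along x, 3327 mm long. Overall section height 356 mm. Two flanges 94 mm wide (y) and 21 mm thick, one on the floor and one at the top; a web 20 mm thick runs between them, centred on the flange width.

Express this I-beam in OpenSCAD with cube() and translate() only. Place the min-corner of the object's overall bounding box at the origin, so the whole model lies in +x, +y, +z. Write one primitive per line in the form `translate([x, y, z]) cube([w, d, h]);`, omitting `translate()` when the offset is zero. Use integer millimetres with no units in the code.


cube([3327, 94, 21]);
translate([0, 37, 21]) cube([3327, 20, 314]);
translate([0, 0, 335]) cube([3327, 94, 21]);


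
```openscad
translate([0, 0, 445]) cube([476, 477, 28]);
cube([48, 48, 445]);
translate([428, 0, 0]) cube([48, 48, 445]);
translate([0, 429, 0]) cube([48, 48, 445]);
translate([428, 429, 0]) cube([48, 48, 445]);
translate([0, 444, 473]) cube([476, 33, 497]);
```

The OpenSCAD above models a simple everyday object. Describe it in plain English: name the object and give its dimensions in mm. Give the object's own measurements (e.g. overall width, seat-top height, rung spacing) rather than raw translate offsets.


A chair. The seat is a 476×477×28 mm slab with its top at z = 473 mm, on four 48×48 mm corner legs (flush with the seat edges, standing on z = 0). A flat backrest 33 mm thick, 497 mm tall, spans the full seat width and rises from the seat top along its +y edge, rear face flush with the rear of the seat.


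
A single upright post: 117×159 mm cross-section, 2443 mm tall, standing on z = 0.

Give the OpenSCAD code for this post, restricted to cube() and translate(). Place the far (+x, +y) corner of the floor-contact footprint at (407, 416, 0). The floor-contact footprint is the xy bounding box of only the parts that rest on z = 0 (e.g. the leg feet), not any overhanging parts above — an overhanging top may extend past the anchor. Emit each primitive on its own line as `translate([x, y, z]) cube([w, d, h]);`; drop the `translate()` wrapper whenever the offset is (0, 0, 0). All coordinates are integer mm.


translate([290, 257, 0]) cube([117, 159, 2443]);


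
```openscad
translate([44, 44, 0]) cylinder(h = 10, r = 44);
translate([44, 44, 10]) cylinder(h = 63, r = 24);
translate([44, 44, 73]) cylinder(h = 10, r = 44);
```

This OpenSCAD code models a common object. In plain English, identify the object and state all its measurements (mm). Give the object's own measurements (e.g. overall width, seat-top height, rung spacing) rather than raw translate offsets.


A spool: two coaxial disc flanges of radius 44 mm and thickness 10 mm, joined by a core cylinder of radius 24 mm and height 63 mm. The lower flange rests on z = 0 and the three cylinders share a vertical axis.


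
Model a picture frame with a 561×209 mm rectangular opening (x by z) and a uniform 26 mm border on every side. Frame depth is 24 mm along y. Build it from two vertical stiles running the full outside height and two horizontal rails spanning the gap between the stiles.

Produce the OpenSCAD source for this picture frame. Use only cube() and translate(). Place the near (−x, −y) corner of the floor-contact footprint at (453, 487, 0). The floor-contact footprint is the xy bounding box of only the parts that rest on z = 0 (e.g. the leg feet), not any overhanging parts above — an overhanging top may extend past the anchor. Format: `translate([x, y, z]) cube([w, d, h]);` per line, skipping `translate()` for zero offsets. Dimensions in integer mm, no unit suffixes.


translate([453, 487, 0]) cube([26, 24, 261]);
translate([1040, 487, 0]) cube([26, 24, 261]);
translate([479, 487, 0]) cube([561, 24, 26]);
translate([479, 487, 235]) cube([561, 24, 26]);


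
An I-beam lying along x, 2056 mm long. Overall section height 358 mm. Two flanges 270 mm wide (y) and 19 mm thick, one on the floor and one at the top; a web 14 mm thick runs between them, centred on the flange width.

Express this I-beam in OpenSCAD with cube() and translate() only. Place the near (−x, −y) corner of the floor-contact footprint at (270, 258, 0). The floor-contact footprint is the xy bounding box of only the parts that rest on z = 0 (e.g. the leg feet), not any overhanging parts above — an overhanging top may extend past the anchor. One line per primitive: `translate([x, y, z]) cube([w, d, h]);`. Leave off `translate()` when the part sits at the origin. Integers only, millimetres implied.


translate([270, 258, 0]) cube([2056, 270, 19]);
translate([270, 386, 19]) cube([2056, 14, 320]);
translate([270, 258, 339]) cube([2056, 270, 19]);


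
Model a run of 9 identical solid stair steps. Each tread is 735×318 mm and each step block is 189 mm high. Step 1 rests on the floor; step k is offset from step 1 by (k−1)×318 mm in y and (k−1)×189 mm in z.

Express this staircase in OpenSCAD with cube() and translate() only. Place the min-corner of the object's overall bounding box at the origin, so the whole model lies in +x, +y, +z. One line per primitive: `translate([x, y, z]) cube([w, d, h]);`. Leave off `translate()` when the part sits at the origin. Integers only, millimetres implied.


cube([735, 318, 189]);
translate([0, 318, 189]) cube([735, 318, 189]);
translate([0, 636, 378]) cube([735, 318, 189]);
translate([0, 954, 567]) cube([735, 318, 189]);
translate([0, 1272, 756]) cube([735, 318, 189]);
translate([0, 1590, 945]) cube([735, 318, 189]);
translate([0, 1908, 1134]) cube([735, 318, 189]);
translate([0, 2226, 1323]) cube([735, 318, 189]);
translate([0, 2544, 1512]) cube([735, 318, 189]);


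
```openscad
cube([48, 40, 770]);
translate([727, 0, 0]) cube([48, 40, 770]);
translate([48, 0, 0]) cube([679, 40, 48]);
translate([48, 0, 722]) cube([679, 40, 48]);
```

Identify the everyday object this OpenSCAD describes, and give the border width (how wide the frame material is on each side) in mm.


A picture frame. The border width is 48 mm.

Four thin pieces enclosing a rectangular opening — a picture frame. The two full-height stiles are 770 mm tall; the top rail sits at z = 722 and is 48 mm tall, so the border above the opening is 770 − 722 = 48 mm, matching the stile x-width.


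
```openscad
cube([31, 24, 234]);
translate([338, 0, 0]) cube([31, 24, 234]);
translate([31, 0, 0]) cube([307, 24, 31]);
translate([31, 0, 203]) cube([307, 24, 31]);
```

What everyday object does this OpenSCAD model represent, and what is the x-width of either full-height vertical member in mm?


A picture frame. The border width is 31 mm.

Four thin pieces enclosing a rectangular opening — a picture frame. The two full-height stiles are 234 mm tall; the top rail sits at z = 203 and is 31 mm tall, so the border above the opening is 234 − 203 = 31 mm, matching the stile x-width.


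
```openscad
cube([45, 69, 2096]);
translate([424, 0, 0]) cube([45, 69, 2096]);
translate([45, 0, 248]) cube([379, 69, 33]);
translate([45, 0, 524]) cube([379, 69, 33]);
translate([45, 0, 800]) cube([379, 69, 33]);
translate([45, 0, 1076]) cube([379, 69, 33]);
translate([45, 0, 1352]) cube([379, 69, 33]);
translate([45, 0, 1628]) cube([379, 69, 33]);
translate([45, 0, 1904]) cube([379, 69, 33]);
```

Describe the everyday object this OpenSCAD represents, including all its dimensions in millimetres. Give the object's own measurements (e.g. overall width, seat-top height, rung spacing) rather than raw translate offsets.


A straight ladder. Two 45×69 mm vertical rails, 2096 mm tall, stand 469 mm apart (outside-to-outside) with their front faces coplanar on the −y side. 7 rungs, each 69 mm deep and 33 mm tall, span between the inner faces of the rails, front faces flush with the rails. The lowest rung's underside is at z = 248 mm and rungs are spaced 276 mm apart (underside to underside).


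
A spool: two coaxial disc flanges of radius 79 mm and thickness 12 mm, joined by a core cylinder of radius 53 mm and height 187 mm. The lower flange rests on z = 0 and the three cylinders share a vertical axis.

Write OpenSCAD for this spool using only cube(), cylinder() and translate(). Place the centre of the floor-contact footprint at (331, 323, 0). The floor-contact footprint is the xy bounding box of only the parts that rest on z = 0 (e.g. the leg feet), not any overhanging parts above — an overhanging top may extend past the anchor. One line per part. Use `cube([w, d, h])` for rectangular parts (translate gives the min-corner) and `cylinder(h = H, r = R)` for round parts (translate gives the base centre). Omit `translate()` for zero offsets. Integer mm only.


translate([331, 323, 0]) cylinder(h = 12, r = 79);
translate([331, 323, 12]) cylinder(h = 187, r = 53);
translate([331, 323, 199]) cylinder(h = 12, r = 79);


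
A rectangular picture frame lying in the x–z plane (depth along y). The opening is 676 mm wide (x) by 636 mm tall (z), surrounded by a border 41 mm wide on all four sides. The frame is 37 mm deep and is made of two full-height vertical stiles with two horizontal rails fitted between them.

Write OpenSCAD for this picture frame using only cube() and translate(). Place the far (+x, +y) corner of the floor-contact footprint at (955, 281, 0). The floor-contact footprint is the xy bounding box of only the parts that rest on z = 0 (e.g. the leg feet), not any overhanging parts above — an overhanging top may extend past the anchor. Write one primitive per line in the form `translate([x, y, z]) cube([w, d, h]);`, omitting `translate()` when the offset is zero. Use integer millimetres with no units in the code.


translate([197, 244, 0]) cube([41, 37, 718]);
translate([914, 244, 0]) cube([41, 37, 718]);
translate([238, 244, 0]) cube([676, 37, 41]);
translate([238, 244, 677]) cube([676, 37, 41]);


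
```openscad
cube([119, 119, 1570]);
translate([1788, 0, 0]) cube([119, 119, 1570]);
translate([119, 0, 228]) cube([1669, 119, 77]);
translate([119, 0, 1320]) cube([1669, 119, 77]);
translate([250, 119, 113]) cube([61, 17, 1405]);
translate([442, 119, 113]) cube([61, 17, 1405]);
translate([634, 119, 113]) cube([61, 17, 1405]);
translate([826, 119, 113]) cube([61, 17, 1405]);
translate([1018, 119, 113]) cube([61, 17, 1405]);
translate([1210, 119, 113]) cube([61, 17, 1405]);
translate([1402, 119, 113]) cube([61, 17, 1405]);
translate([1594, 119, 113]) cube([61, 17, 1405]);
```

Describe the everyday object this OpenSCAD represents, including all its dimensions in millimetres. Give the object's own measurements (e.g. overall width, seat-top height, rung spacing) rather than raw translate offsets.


A fence section. Two 119×119 mm posts, 1570 mm tall, stand on the floor with a clear span of 1669 mm between their inner faces. Two horizontal rails of 119×77 mm section span the gap between the posts with their undersides at z = 228 mm and z = 1320 mm, flush with the posts' −y face. 8 pickets, each 61 mm wide, 17 mm thick and 1405 mm tall, are fixed to the +y face of the rails with their bottoms at z = 113 mm, spaced across the span with a 131 mm gap after the −x post and between neighbouring pickets, with 133 mm left before the +x post.


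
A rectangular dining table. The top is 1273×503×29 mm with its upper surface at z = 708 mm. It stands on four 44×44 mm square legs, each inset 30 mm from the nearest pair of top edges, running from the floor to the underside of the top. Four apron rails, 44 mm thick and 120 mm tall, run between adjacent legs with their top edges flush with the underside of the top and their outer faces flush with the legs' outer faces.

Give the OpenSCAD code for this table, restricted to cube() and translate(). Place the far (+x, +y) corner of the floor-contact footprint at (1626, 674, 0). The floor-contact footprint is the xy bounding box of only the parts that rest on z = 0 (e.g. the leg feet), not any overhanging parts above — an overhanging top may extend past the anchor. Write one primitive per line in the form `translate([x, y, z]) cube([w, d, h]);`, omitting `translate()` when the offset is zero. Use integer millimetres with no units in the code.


// leg_h = 708 - 29 = 679
// apron z = 679 - 120 = 559
translate([383, 201, 679]) cube([1273, 503, 29]);
translate([413, 231, 0]) cube([44, 44, 679]);
translate([1582, 231, 0]) cube([44, 44, 679]);
translate([413, 630, 0]) cube([44, 44, 679]);
translate([1582, 630, 0]) cube([44, 44, 679]);
translate([457, 231, 559]) cube([1125, 44, 120]);
translate([457, 630, 559]) cube([1125, 44, 120]);
translate([413, 275, 559]) cube([44, 355, 120]);
translate([1582, 275, 559]) cube([44, 355, 120]);


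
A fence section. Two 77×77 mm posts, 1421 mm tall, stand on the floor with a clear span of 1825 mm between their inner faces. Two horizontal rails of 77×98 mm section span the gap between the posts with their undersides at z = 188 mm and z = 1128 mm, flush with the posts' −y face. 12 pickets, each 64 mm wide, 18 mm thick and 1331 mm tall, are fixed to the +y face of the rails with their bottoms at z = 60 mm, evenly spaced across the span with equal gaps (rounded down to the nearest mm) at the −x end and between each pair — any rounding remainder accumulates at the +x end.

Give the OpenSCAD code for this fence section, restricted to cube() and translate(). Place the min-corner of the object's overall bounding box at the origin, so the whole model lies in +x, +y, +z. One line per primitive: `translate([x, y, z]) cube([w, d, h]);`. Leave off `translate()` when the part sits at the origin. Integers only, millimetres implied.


cube([77, 77, 1421]);
translate([1902, 0, 0]) cube([77, 77, 1421]);
translate([77, 0, 188]) cube([1825, 77, 98]);
translate([77, 0, 1128]) cube([1825, 77, 98]);
translate([158, 77, 60]) cube([64, 18, 1331]);
translate([303, 77, 60]) cube([64, 18, 1331]);
translate([448, 77, 60]) cube([64, 18, 1331]);
translate([593, 77, 60]) cube([64, 18, 1331]);
translate([738, 77, 60]) cube([64, 18, 1331]);
translate([883, 77, 60]) cube([64, 18, 1331]);
translate([1028, 77, 60]) cube([64, 18, 1331]);
translate([1173, 77, 60]) cube([64, 18, 1331]);
translate([1318, 77, 60]) cube([64, 18, 1331]);
translate([1463, 77, 60]) cube([64, 18, 1331]);
translate([1608, 77, 60]) cube([64, 18, 1331]);
translate([1753, 77, 60]) cube([64, 18, 1331]);


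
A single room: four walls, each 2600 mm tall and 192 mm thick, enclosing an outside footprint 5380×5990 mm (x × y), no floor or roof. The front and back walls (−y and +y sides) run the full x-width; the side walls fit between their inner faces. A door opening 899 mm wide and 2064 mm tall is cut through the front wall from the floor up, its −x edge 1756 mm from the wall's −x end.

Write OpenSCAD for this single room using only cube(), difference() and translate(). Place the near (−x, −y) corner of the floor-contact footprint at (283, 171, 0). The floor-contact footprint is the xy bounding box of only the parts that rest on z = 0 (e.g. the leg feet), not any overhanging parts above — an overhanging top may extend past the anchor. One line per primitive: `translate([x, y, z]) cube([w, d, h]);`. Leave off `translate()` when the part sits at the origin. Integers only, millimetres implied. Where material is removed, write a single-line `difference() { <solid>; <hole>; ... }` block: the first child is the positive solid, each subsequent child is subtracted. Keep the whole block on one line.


difference() { translate([283, 171, 0]) cube([5380, 192, 2600]); translate([2039, 171, 0]) cube([899, 192, 2064]); }
translate([283, 5969, 0]) cube([5380, 192, 2600]);
translate([283, 363, 0]) cube([192, 5606, 2600]);
translate([5471, 363, 0]) cube([192, 5606, 2600]);


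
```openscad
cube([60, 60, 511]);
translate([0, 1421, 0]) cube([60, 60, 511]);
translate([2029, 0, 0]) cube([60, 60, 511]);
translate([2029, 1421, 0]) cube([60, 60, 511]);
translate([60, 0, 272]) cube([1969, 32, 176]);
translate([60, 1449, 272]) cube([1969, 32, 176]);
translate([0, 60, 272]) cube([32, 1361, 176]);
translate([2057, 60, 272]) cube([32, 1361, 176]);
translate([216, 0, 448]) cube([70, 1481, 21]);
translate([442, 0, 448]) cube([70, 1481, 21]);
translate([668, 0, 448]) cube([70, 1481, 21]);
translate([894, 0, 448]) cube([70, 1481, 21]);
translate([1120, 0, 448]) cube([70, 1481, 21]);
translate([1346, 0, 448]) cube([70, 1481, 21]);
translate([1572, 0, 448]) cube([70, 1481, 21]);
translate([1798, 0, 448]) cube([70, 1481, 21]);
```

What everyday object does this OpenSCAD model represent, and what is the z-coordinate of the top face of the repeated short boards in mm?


A bed frame. The slat-top height is 469 mm.

Four posts, four rails, and a row of slats — a bed frame. Slats sit on the rails at z = 272 + 176 = 448; with slat thickness 21, the top is 469 mm.


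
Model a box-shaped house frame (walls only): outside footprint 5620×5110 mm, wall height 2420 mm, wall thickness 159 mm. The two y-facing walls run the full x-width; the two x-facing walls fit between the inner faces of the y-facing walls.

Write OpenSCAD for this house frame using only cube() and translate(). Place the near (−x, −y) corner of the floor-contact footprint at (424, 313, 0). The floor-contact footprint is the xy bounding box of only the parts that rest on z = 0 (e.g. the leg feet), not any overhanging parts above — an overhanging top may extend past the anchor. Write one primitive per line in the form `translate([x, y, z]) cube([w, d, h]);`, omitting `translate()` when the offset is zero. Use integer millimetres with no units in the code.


translate([424, 313, 0]) cube([5620, 159, 2420]);
translate([424, 5264, 0]) cube([5620, 159, 2420]);
translate([424, 472, 0]) cube([159, 4792, 2420]);
translate([5885, 472, 0]) cube([159, 4792, 2420]);


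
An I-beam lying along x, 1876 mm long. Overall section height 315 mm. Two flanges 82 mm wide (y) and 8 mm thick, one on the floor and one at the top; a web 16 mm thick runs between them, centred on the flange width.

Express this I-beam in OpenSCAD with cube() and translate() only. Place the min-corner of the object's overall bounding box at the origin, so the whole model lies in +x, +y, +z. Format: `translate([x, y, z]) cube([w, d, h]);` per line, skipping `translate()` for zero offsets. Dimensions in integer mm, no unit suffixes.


cube([1876, 82, 8]);
translate([0, 33, 8]) cube([1876, 16, 299]);
translate([0, 0, 307]) cube([1876, 82, 8]);


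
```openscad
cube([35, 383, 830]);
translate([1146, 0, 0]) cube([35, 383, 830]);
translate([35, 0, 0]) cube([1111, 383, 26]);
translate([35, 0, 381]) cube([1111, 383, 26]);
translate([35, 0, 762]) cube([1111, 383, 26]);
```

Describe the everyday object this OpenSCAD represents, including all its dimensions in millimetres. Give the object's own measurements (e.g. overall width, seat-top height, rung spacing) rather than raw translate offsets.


An open bookshelf. Two side panels, each 35 mm thick, 383 mm deep and 830 mm tall, stand 1181 mm apart (outside-to-outside). Between them sit 3 shelves, each 26 mm thick and 383 mm deep, spanning the full gap between the sides. The bottom shelf rests on the floor (its underside at z = 0) and the clear gap between one shelf's top and the next shelf's underside is 355 mm.


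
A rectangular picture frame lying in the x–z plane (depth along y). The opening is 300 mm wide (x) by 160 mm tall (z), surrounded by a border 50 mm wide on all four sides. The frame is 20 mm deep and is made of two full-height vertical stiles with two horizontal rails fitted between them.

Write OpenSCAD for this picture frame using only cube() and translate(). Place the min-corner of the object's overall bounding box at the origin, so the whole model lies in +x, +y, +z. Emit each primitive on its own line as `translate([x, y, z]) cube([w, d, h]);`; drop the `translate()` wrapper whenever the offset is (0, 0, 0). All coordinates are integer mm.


cube([50, 20, 260]);
translate([350, 0, 0]) cube([50, 20, 260]);
translate([50, 0, 0]) cube([300, 20, 50]);
translate([50, 0, 210]) cube([300, 20, 50]);


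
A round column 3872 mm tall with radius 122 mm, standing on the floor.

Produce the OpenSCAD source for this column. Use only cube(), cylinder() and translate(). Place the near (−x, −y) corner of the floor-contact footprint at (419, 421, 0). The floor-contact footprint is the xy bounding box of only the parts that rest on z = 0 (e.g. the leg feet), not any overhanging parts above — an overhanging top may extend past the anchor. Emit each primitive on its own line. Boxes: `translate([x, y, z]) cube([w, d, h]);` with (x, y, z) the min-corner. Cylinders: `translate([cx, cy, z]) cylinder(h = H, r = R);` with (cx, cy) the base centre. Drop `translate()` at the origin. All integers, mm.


translate([541, 543, 0]) cylinder(h = 3872, r = 122);


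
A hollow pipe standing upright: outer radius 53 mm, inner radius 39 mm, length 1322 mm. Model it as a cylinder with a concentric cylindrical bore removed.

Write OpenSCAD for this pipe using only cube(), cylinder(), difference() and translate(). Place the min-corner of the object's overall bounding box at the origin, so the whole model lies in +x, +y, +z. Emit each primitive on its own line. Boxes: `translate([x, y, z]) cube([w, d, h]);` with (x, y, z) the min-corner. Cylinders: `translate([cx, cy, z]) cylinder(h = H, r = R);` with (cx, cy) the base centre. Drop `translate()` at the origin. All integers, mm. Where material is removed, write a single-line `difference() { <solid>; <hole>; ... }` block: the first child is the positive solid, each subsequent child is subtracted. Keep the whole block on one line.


difference() { translate([53, 53, 0]) cylinder(h = 1322, r = 53); translate([53, 53, 0]) cylinder(h = 1322, r = 39); }


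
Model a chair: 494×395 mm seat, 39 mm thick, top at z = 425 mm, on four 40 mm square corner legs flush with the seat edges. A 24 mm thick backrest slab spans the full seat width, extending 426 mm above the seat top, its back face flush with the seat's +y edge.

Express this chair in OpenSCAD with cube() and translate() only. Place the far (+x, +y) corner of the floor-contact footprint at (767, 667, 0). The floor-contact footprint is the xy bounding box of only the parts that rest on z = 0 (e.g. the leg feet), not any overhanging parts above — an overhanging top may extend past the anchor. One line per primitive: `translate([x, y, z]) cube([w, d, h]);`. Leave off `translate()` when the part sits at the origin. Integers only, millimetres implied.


// leg_h = 425 - 39 = 386
translate([273, 272, 386]) cube([494, 395, 39]);
translate([273, 272, 0]) cube([40, 40, 386]);
translate([727, 272, 0]) cube([40, 40, 386]);
translate([273, 627, 0]) cube([40, 40, 386]);
translate([727, 627, 0]) cube([40, 40, 386]);
translate([273, 643, 425]) cube([494, 24, 426]);


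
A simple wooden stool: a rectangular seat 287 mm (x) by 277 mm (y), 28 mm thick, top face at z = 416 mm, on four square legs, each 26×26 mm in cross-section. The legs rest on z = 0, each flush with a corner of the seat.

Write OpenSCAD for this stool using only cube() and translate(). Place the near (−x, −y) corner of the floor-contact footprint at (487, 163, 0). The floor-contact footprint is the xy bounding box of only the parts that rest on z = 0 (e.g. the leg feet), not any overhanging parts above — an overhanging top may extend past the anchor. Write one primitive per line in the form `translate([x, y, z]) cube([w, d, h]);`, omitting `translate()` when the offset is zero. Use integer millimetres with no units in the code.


// leg_h = 416 - 28 = 388
translate([487, 163, 388]) cube([287, 277, 28]);
translate([487, 163, 0]) cube([26, 26, 388]);
translate([748, 163, 0]) cube([26, 26, 388]);
translate([487, 414, 0]) cube([26, 26, 388]);
translate([748, 414, 0]) cube([26, 26, 388]);


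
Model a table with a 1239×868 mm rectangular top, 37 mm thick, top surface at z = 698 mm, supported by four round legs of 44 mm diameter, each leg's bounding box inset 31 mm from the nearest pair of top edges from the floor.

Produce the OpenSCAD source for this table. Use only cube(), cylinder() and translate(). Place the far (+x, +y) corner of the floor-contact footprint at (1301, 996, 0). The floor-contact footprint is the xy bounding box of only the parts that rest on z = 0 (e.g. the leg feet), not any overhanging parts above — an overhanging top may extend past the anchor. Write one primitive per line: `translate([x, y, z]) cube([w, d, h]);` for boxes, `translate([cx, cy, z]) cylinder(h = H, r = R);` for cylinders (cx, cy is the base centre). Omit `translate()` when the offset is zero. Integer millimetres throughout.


// leg_h = 698 - 37 = 661
translate([93, 159, 661]) cube([1239, 868, 37]);
translate([146, 212, 0]) cylinder(h = 661, r = 22);
translate([1279, 212, 0]) cylinder(h = 661, r = 22);
translate([146, 974, 0]) cylinder(h = 661, r = 22);
translate([1279, 974, 0]) cylinder(h = 661, r = 22);


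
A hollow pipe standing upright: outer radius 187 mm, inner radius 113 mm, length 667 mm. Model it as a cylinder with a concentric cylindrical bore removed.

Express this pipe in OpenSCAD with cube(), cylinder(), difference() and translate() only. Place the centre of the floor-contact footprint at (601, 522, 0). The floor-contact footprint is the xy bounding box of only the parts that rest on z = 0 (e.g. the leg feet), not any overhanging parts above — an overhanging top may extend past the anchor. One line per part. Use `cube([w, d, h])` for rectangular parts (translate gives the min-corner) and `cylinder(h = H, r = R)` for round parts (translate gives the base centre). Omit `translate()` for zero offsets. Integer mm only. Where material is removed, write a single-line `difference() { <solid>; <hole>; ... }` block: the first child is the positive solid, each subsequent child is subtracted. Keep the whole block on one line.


difference() { translate([601, 522, 0]) cylinder(h = 667, r = 187); translate([601, 522, 0]) cylinder(h = 667, r = 113); }


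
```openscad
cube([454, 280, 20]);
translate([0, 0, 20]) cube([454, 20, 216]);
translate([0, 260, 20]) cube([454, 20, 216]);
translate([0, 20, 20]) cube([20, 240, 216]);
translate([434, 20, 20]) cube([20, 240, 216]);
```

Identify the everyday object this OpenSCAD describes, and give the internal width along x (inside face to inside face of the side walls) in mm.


An open box. The internal width is 414 mm.

A 454×280 base slab with four walls standing on it — an open box. The base is 454 mm wide and the walls are 20 mm thick, so the internal width is 454 − 2 × 20 = 414 mm.


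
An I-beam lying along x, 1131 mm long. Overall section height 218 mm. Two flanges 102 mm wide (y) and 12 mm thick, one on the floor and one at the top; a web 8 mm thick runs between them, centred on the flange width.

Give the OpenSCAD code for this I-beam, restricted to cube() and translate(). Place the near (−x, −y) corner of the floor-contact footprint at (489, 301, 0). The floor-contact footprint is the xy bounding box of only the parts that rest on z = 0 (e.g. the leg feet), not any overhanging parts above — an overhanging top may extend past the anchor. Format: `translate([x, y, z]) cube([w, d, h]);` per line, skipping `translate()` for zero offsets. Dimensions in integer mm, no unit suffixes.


translate([489, 301, 0]) cube([1131, 102, 12]);
translate([489, 348, 12]) cube([1131, 8, 194]);
translate([489, 301, 206]) cube([1131, 102, 12]);


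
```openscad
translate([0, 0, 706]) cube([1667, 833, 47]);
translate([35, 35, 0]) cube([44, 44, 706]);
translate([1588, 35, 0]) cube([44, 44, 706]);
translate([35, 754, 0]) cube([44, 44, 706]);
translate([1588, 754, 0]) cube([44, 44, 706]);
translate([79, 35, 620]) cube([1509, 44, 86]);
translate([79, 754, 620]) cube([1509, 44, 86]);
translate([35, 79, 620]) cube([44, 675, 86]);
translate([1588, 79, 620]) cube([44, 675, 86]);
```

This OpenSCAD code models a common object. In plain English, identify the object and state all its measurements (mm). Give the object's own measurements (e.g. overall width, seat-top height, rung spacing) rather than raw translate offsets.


A rectangular dining table. The top is 1667×833×47 mm with its upper surface at z = 753 mm. It stands on four 44×44 mm square legs, each inset 35 mm from the nearest pair of top edges, running from the floor to the underside of the top. Four apron rails, 44 mm thick and 86 mm tall, run between adjacent legs with their top edges flush with the underside of the top and their outer faces flush with the legs' outer faces.


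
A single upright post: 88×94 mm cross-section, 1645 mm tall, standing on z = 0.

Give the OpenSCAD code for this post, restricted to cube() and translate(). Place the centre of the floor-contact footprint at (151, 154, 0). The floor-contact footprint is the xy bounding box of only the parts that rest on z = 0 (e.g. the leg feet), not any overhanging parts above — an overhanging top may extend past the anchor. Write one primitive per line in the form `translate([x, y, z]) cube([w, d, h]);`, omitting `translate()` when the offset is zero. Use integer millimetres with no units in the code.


translate([107, 107, 0]) cube([88, 94, 1645]);


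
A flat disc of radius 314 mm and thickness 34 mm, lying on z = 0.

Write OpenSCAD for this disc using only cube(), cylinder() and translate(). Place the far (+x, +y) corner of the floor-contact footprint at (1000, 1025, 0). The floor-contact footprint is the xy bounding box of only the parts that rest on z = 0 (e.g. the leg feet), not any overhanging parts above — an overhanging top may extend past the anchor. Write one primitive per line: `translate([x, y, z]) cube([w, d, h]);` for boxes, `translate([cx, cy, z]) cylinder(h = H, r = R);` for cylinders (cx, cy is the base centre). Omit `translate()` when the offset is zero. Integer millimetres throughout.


translate([686, 711, 0]) cylinder(h = 34, r = 314);


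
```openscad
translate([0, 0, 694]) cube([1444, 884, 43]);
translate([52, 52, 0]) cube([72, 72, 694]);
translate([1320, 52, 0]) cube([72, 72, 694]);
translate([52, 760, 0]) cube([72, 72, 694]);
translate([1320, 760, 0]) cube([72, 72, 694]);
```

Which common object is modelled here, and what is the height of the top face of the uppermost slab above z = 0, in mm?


A table. The table height is 737 mm.

A 1444×884×43 slab sits at z = 694 on four 72 mm square posts — a table. The top surface is at 694 + 43 = 737 mm.


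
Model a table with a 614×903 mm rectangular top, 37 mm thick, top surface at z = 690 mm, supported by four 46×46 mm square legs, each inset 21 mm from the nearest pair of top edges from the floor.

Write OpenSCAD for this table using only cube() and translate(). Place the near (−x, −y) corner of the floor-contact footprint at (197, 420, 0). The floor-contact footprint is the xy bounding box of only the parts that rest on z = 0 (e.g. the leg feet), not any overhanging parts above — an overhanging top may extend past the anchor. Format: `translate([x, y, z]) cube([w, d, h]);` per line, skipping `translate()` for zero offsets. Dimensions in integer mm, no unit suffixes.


translate([176, 399, 653]) cube([614, 903, 37]);
translate([197, 420, 0]) cube([46, 46, 653]);
translate([723, 420, 0]) cube([46, 46, 653]);
translate([197, 1235, 0]) cube([46, 46, 653]);
translate([723, 1235, 0]) cube([46, 46, 653]);
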